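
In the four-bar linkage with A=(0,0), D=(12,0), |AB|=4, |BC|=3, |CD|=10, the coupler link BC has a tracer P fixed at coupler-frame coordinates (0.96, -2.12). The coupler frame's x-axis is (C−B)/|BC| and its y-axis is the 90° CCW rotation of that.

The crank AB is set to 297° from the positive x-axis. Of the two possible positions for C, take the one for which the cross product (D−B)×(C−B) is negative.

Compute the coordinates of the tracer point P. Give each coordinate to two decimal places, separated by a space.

A=(0,0), D=(12.00,0)
B = A + 4.00·(cos297°, sin297°) = (1.8160, -3.5640)
|BD| = 10.7897
circle(B,3.00) ∩ circle(D,10.00): a=1.1778, h=2.7591
  candidates: C₊=(2.0163,-0.5707) cross=29.770; C₋=(3.8391,-5.7792) cross=-29.770
  mode - wants cross < 0 → take C=(3.8391,-5.7792) (cross=-29.770)
ex = (C−B)/|BC| = (0.6744,-0.7384); ey = (0.7384,0.6744)
P = B + 0.96·ex + -2.12·ey = (0.8980,-5.7025)

0.90 -5.70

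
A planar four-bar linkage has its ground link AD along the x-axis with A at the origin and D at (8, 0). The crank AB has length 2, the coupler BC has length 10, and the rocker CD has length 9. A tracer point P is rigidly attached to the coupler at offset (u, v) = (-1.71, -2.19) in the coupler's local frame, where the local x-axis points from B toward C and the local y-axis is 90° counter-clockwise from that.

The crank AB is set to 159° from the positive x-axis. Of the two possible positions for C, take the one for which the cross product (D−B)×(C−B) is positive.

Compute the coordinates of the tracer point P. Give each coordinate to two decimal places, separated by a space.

A=(0,0), D=(8.00,0)
B = A + 2.00·(cos159°, sin159°) = (-1.8672, 0.7167)
|BD| = 9.8932
circle(B,10.00) ∩ circle(D,9.00): a=5.9068, h=8.0690
  candidates: C₊=(4.6087,8.3366) cross=79.828; C₋=(3.4396,-7.7590) cross=-79.828
  mode + wants cross > 0 → take C=(4.6087,8.3366) (cross=79.828)
ex = (C−B)/|BC| = (0.6476,0.7620); ey = (-0.7620,0.6476)
P = B + -1.71·ex + -2.19·ey = (-1.3058,-2.0045)

-1.31 -2.00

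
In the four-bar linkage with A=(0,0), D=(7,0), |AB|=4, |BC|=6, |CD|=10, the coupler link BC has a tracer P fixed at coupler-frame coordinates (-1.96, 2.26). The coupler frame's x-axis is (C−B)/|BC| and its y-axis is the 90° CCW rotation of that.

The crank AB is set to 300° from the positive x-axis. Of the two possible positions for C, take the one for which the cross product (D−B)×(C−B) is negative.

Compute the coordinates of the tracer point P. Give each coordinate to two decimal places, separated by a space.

A=(0,0), D=(7.00,0)
B = A + 4.00·(cos300°, sin300°) = (2.0000, -3.4641)
|BD| = 6.0828
circle(B,6.00) ∩ circle(D,10.00): a=-2.2194, h=5.5744
  candidates: C₊=(-2.9989,-0.1459) cross=33.908; C₋=(3.3503,-9.3102) cross=-33.908
  mode - wants cross < 0 → take C=(3.3503,-9.3102) (cross=-33.908)
ex = (C−B)/|BC| = (0.2250,-0.9743); ey = (0.9743,0.2250)
P = B + -1.96·ex + 2.26·ey = (3.7609,-1.0458)

3.76 -1.05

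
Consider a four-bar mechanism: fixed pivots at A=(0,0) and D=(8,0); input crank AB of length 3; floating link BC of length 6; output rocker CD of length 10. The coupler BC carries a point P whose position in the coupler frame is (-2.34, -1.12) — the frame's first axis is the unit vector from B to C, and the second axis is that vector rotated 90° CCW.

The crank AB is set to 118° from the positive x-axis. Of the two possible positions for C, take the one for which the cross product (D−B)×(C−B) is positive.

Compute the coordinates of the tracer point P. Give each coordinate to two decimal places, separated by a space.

A=(0,0), D=(8.00,0)
B = A + 3.00·(cos118°, sin118°) = (-1.4084, 2.6488)
|BD| = 9.7742
circle(B,6.00) ∩ circle(D,10.00): a=1.6132, h=5.7791
  candidates: C₊=(1.7105,7.7745) cross=56.486; C₋=(-1.4218,-3.3511) cross=-56.486
  mode + wants cross > 0 → take C=(1.7105,7.7745) (cross=56.486)
ex = (C−B)/|BC| = (0.5198,0.8543); ey = (-0.8543,0.5198)
P = B + -2.34·ex + -1.12·ey = (-1.6680,0.0676)

-1.67 0.07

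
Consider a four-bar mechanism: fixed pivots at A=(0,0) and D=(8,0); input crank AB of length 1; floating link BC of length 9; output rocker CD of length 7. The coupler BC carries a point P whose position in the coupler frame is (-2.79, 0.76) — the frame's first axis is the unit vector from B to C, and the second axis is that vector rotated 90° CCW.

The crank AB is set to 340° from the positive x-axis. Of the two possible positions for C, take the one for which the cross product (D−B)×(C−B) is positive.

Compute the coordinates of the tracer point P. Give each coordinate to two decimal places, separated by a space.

A=(0,0), D=(8.00,0)
B = A + 1.00·(cos340°, sin340°) = (0.9397, -0.3420)
|BD| = 7.0686
circle(B,9.00) ∩ circle(D,7.00): a=5.7978, h=6.8837
  candidates: C₊=(6.3977,6.8141) cross=48.658; C₋=(7.0638,-6.9371) cross=-48.658
  mode + wants cross > 0 → take C=(6.3977,6.8141) (cross=48.658)
ex = (C−B)/|BC| = (0.6064,0.7951); ey = (-0.7951,0.6064)
P = B + -2.79·ex + 0.76·ey = (-1.3566,-2.0995)

-1.36 -2.10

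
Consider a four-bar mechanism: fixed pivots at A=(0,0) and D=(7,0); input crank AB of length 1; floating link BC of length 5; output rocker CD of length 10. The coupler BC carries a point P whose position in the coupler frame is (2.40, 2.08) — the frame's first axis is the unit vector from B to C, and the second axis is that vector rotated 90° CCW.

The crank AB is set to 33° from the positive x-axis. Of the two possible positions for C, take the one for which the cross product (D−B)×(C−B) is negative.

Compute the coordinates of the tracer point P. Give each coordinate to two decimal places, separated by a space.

0.81 -2.63

A=(0,0), D=(7.00,0)
B = A + 1.00·(cos33°, sin33°) = (0.8387, 0.5446)
|BD| = 6.1854
circle(B,5.00) ∩ circle(D,10.00): a=-2.9700, h=4.0223
  candidates: C₊=(-1.7656,4.8128) cross=24.879; C₋=(-2.4740,-3.2005) cross=-24.879
  mode - wants cross < 0 → take C=(-2.4740,-3.2005) (cross=-24.879)
ex = (C−B)/|BC| = (-0.6625,-0.7490); ey = (0.7490,-0.6625)
P = B + 2.40·ex + 2.08·ey = (0.8066,-2.6311)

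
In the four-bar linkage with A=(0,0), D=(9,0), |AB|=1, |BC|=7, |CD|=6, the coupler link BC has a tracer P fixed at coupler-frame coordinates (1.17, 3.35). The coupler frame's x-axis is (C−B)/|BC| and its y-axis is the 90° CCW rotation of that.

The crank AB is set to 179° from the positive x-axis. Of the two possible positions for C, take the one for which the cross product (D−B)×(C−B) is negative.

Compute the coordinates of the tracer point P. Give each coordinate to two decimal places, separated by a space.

A=(0,0), D=(9.00,0)
B = A + 1.00·(cos179°, sin179°) = (-0.9998, 0.0175)
|BD| = 9.9999
circle(B,7.00) ∩ circle(D,6.00): a=5.6499, h=4.1326
  candidates: C₊=(4.6573,4.1402) cross=41.325; C₋=(4.6429,-4.1250) cross=-41.325
  mode - wants cross < 0 → take C=(4.6429,-4.1250) (cross=-41.325)
ex = (C−B)/|BC| = (0.8061,-0.5918); ey = (0.5918,0.8061)
P = B + 1.17·ex + 3.35·ey = (1.9257,2.0255)

1.93 2.03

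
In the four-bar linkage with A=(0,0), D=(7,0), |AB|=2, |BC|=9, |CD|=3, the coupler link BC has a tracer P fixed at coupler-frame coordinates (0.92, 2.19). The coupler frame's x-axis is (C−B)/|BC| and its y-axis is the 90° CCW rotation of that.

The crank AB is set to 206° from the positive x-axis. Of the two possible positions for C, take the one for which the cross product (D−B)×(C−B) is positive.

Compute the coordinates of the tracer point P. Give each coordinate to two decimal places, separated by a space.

A=(0,0), D=(7.00,0)
B = A + 2.00·(cos206°, sin206°) = (-1.7976, -0.8767)
|BD| = 8.8412
circle(B,9.00) ∩ circle(D,3.00): a=8.4924, h=2.9797
  candidates: C₊=(6.3575,2.9304) cross=26.344; C₋=(6.9485,-2.9996) cross=-26.344
  mode + wants cross > 0 → take C=(6.3575,2.9304) (cross=26.344)
ex = (C−B)/|BC| = (0.9061,0.4230); ey = (-0.4230,0.9061)
P = B + 0.92·ex + 2.19·ey = (-1.8904,1.4968)

-1.89 1.50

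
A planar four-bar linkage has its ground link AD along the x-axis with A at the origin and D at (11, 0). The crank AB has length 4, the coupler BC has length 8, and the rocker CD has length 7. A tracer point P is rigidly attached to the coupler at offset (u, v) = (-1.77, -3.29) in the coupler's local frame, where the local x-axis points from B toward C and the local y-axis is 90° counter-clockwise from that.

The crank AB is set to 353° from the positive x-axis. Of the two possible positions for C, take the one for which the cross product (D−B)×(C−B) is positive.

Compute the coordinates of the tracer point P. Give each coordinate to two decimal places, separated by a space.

5.88 -3.70

A=(0,0), D=(11.00,0)
B = A + 4.00·(cos353°, sin353°) = (3.9702, -0.4875)
|BD| = 7.0467
circle(B,8.00) ∩ circle(D,7.00): a=4.5877, h=6.5539
  candidates: C₊=(8.0935,6.3681) cross=46.183; C₋=(9.0003,-6.7083) cross=-46.183
  mode + wants cross > 0 → take C=(8.0935,6.3681) (cross=46.183)
ex = (C−B)/|BC| = (0.5154,0.8569); ey = (-0.8569,0.5154)
P = B + -1.77·ex + -3.29·ey = (5.8772,-3.7000)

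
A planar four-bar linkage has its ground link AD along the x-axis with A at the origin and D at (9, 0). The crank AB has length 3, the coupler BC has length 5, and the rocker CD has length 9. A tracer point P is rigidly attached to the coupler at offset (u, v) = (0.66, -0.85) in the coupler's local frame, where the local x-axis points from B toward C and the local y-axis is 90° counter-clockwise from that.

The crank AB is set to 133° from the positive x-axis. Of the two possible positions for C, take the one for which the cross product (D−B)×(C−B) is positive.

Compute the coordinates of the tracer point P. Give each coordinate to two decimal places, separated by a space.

A=(0,0), D=(9.00,0)
B = A + 3.00·(cos133°, sin133°) = (-2.0460, 2.1941)
|BD| = 11.2618
circle(B,5.00) ∩ circle(D,9.00): a=3.1446, h=3.8873
  candidates: C₊=(1.7957,5.3943) cross=43.778; C₋=(0.2810,-2.2314) cross=-43.778
  mode + wants cross > 0 → take C=(1.7957,5.3943) (cross=43.778)
ex = (C−B)/|BC| = (0.7683,0.6400); ey = (-0.6400,0.7683)
P = B + 0.66·ex + -0.85·ey = (-0.9949,1.9634)

-0.99 1.96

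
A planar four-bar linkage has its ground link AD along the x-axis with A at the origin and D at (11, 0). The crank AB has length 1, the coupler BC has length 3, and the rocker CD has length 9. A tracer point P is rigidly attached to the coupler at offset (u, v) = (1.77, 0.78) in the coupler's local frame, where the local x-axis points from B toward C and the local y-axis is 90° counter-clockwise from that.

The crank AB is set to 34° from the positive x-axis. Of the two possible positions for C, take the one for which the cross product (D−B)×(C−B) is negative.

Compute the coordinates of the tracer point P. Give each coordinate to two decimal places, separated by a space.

A=(0,0), D=(11.00,0)
B = A + 1.00·(cos34°, sin34°) = (0.8290, 0.5592)
|BD| = 10.1863
circle(B,3.00) ∩ circle(D,9.00): a=1.5590, h=2.5631
  candidates: C₊=(2.5264,3.0328) cross=26.109; C₋=(2.2450,-2.0856) cross=-26.109
  mode - wants cross < 0 → take C=(2.2450,-2.0856) (cross=-26.109)
ex = (C−B)/|BC| = (0.4720,-0.8816); ey = (0.8816,0.4720)
P = B + 1.77·ex + 0.78·ey = (2.3521,-0.6331)

2.35 -0.63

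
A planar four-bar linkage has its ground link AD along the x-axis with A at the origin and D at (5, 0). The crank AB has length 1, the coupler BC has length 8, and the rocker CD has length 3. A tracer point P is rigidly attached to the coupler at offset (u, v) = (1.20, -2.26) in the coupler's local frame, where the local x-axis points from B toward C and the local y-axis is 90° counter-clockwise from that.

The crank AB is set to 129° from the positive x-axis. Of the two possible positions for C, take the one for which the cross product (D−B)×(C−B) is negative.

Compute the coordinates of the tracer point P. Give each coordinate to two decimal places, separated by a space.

-0.46 -1.78

A=(0,0), D=(5.00,0)
B = A + 1.00·(cos129°, sin129°) = (-0.6293, 0.7771)
|BD| = 5.6827
circle(B,8.00) ∩ circle(D,3.00): a=7.6806, h=2.2380
  candidates: C₊=(7.2852,1.9437) cross=12.718; C₋=(6.6731,-2.4902) cross=-12.718
  mode - wants cross < 0 → take C=(6.6731,-2.4902) (cross=-12.718)
ex = (C−B)/|BC| = (0.9128,-0.4084); ey = (0.4084,0.9128)
P = B + 1.20·ex + -2.26·ey = (-0.4570,-1.7759)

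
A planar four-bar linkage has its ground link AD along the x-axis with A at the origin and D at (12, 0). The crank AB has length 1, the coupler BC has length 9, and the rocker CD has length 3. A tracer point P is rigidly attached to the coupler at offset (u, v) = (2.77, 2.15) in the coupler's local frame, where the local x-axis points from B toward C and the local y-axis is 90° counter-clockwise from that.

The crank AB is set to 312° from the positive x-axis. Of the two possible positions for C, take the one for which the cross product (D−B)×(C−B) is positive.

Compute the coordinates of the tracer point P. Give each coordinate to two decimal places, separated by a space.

2.82 2.02

A=(0,0), D=(12.00,0)
B = A + 1.00·(cos312°, sin312°) = (0.6691, -0.7431)
|BD| = 11.3552
circle(B,9.00) ∩ circle(D,3.00): a=8.8480, h=1.6473
  candidates: C₊=(9.3903,1.4797) cross=18.706; C₋=(9.6059,-1.8079) cross=-18.706
  mode + wants cross > 0 → take C=(9.3903,1.4797) (cross=18.706)
ex = (C−B)/|BC| = (0.9690,0.2470); ey = (-0.2470,0.9690)
P = B + 2.77·ex + 2.15·ey = (2.8223,2.0244)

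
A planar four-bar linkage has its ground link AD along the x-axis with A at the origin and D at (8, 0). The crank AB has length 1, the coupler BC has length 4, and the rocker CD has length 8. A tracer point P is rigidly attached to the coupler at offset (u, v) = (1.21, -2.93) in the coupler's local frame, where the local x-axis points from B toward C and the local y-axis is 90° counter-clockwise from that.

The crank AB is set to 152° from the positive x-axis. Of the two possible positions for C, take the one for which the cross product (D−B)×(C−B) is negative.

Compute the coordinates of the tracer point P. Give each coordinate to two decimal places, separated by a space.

-3.11 -1.79

A=(0,0), D=(8.00,0)
B = A + 1.00·(cos152°, sin152°) = (-0.8829, 0.4695)
|BD| = 8.8953
circle(B,4.00) ∩ circle(D,8.00): a=1.7496, h=3.5971
  candidates: C₊=(1.0541,3.9692) cross=31.997; C₋=(0.6744,-3.2149) cross=-31.997
  mode - wants cross < 0 → take C=(0.6744,-3.2149) (cross=-31.997)
ex = (C−B)/|BC| = (0.3893,-0.9211); ey = (0.9211,0.3893)
P = B + 1.21·ex + -2.93·ey = (-3.1107,-1.7858)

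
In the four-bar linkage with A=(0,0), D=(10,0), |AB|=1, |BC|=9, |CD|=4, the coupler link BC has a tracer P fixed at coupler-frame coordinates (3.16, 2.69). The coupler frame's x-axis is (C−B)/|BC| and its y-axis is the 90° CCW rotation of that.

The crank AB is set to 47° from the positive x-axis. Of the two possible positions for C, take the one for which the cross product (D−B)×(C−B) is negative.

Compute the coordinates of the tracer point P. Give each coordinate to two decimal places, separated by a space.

4.76 1.51

A=(0,0), D=(10.00,0)
B = A + 1.00·(cos47°, sin47°) = (0.6820, 0.7314)
|BD| = 9.3467
circle(B,9.00) ∩ circle(D,4.00): a=8.1505, h=3.8170
  candidates: C₊=(9.1062,3.8989) cross=35.676; C₋=(8.5088,-3.7117) cross=-35.676
  mode - wants cross < 0 → take C=(8.5088,-3.7117) (cross=-35.676)
ex = (C−B)/|BC| = (0.8696,-0.4937); ey = (0.4937,0.8696)
P = B + 3.16·ex + 2.69·ey = (4.7581,1.5107)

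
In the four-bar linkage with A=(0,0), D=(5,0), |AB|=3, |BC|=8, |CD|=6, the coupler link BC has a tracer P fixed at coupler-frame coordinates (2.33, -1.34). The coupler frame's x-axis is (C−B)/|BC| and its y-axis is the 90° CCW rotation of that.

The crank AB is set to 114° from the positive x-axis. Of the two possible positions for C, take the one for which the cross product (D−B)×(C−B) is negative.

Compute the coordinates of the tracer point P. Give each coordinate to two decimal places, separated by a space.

A=(0,0), D=(5.00,0)
B = A + 3.00·(cos114°, sin114°) = (-1.2202, 2.7406)
|BD| = 6.7972
circle(B,8.00) ∩ circle(D,6.00): a=5.4583, h=5.8487
  candidates: C₊=(6.1329,5.8921) cross=39.755; C₋=(1.4165,-4.8124) cross=-39.755
  mode - wants cross < 0 → take C=(1.4165,-4.8124) (cross=-39.755)
ex = (C−B)/|BC| = (0.3296,-0.9441); ey = (0.9441,0.3296)
P = B + 2.33·ex + -1.34·ey = (-1.7174,0.0992)

-1.72 0.10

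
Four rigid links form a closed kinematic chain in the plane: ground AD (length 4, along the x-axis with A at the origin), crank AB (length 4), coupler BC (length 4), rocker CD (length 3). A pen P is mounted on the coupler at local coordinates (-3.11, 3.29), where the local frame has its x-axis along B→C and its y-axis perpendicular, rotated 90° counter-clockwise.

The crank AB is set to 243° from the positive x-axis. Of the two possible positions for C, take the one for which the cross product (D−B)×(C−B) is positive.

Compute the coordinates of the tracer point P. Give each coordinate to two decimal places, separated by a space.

A=(0,0), D=(4.00,0)
B = A + 4.00·(cos243°, sin243°) = (-1.8160, -3.5640)
|BD| = 6.8211
circle(B,4.00) ∩ circle(D,3.00): a=3.9237, h=0.7777
  candidates: C₊=(1.1232,-0.8508) cross=5.305; C₋=(1.9359,-2.1770) cross=-5.305
  mode + wants cross > 0 → take C=(1.1232,-0.8508) (cross=5.305)
ex = (C−B)/|BC| = (0.7348,0.6783); ey = (-0.6783,0.7348)
P = B + -3.11·ex + 3.29·ey = (-6.3328,-3.2561)

-6.33 -3.26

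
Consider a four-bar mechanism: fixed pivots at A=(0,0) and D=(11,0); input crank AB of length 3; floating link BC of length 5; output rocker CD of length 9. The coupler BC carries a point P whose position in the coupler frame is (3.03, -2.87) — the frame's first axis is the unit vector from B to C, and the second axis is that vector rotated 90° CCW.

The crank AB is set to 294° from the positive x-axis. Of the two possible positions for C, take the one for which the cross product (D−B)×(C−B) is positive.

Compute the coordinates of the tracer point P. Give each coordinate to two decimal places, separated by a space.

4.66 -0.37

A=(0,0), D=(11.00,0)
B = A + 3.00·(cos294°, sin294°) = (1.2202, -2.7406)
|BD| = 10.1565
circle(B,5.00) ∩ circle(D,9.00): a=2.3214, h=4.4284
  candidates: C₊=(2.2606,2.1499) cross=44.978; C₋=(4.6505,-6.3784) cross=-44.978
  mode + wants cross > 0 → take C=(2.2606,2.1499) (cross=44.978)
ex = (C−B)/|BC| = (0.2081,0.9781); ey = (-0.9781,0.2081)
P = B + 3.03·ex + -2.87·ey = (4.6578,-0.3741)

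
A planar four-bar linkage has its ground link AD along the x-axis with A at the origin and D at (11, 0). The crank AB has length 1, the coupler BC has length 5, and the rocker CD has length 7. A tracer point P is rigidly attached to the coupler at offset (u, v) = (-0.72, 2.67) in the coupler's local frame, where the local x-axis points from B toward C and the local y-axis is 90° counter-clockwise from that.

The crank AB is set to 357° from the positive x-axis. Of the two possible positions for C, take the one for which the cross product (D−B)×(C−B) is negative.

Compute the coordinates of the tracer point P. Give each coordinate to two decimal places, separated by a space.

2.17 2.45

A=(0,0), D=(11.00,0)
B = A + 1.00·(cos357°, sin357°) = (0.9986, -0.0523)
|BD| = 10.0015
circle(B,5.00) ∩ circle(D,7.00): a=3.8009, h=3.2485
  candidates: C₊=(4.7825,3.2160) cross=32.490; C₋=(4.8165,-3.2809) cross=-32.490
  mode - wants cross < 0 → take C=(4.8165,-3.2809) (cross=-32.490)
ex = (C−B)/|BC| = (0.7636,-0.6457); ey = (0.6457,0.7636)
P = B + -0.72·ex + 2.67·ey = (2.1729,2.4513)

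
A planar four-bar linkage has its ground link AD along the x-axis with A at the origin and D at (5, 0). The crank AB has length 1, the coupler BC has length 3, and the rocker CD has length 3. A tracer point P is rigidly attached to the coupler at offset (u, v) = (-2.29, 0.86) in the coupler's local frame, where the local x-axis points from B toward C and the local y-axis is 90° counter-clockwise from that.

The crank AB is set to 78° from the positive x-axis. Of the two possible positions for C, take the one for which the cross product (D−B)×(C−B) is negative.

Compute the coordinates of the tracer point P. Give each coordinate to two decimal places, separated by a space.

-0.73 3.24

A=(0,0), D=(5.00,0)
B = A + 1.00·(cos78°, sin78°) = (0.2079, 0.9781)
|BD| = 4.8909
circle(B,3.00) ∩ circle(D,3.00): a=2.4454, h=1.7378
  candidates: C₊=(2.9515,2.1917) cross=8.499; C₋=(2.2564,-1.2136) cross=-8.499
  mode - wants cross < 0 → take C=(2.2564,-1.2136) (cross=-8.499)
ex = (C−B)/|BC| = (0.6828,-0.7306); ey = (0.7306,0.6828)
P = B + -2.29·ex + 0.86·ey = (-0.7275,3.2384)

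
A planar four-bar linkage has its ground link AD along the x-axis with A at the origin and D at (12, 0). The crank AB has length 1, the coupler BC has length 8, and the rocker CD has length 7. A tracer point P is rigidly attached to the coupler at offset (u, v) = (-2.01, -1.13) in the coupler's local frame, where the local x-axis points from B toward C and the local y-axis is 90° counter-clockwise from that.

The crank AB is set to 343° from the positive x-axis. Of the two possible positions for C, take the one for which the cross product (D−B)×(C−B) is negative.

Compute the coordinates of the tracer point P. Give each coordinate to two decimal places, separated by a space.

A=(0,0), D=(12.00,0)
B = A + 1.00·(cos343°, sin343°) = (0.9563, -0.2924)
|BD| = 11.0476
circle(B,8.00) ∩ circle(D,7.00): a=6.2027, h=5.0524
  candidates: C₊=(7.0231,4.9224) cross=55.817; C₋=(7.2905,-5.1789) cross=-55.817
  mode - wants cross < 0 → take C=(7.2905,-5.1789) (cross=-55.817)
ex = (C−B)/|BC| = (0.7918,-0.6108); ey = (0.6108,0.7918)
P = B + -2.01·ex + -1.13·ey = (-1.3254,0.0407)

-1.33 0.04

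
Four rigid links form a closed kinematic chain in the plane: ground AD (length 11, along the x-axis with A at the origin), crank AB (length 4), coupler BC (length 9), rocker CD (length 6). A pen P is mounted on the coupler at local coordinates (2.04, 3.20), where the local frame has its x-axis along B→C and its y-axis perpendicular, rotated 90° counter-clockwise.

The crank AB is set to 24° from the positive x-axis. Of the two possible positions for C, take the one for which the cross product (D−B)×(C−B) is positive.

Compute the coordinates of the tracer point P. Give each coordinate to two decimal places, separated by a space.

3.89 5.41

A=(0,0), D=(11.00,0)
B = A + 4.00·(cos24°, sin24°) = (3.6542, 1.6269)
|BD| = 7.5238
circle(B,9.00) ∩ circle(D,6.00): a=6.7524, h=5.9502
  candidates: C₊=(11.5335,5.9762) cross=44.768; C₋=(8.9602,-5.6426) cross=-44.768
  mode + wants cross > 0 → take C=(11.5335,5.9762) (cross=44.768)
ex = (C−B)/|BC| = (0.8755,0.4833); ey = (-0.4833,0.8755)
P = B + 2.04·ex + 3.20·ey = (3.8937,5.4143)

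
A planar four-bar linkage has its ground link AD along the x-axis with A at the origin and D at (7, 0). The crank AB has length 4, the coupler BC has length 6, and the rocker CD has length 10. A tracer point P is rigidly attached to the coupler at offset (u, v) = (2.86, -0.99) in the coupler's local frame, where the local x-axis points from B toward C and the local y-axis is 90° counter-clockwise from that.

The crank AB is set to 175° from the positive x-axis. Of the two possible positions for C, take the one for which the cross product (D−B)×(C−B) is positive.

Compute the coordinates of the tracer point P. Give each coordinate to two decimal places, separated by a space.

-1.79 2.44

A=(0,0), D=(7.00,0)
B = A + 4.00·(cos175°, sin175°) = (-3.9848, 0.3486)
|BD| = 10.9903
circle(B,6.00) ∩ circle(D,10.00): a=2.5835, h=5.4153
  candidates: C₊=(-1.2308,5.6793) cross=59.516; C₋=(-1.5744,-5.1459) cross=-59.516
  mode + wants cross > 0 → take C=(-1.2308,5.6793) (cross=59.516)
ex = (C−B)/|BC| = (0.4590,0.8884); ey = (-0.8884,0.4590)
P = B + 2.86·ex + -0.99·ey = (-1.7925,2.4352)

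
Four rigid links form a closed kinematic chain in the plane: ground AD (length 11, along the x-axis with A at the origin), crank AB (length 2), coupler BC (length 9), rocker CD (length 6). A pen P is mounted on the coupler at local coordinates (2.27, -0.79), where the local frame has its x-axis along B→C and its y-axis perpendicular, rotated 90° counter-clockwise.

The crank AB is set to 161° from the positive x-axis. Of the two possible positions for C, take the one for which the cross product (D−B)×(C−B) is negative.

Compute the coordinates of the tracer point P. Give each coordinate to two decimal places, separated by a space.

A=(0,0), D=(11.00,0)
B = A + 2.00·(cos161°, sin161°) = (-1.8910, 0.6511)
|BD| = 12.9075
circle(B,9.00) ∩ circle(D,6.00): a=8.1969, h=3.7163
  candidates: C₊=(6.4829,3.9492) cross=47.968; C₋=(6.1080,-3.4739) cross=-47.968
  mode - wants cross < 0 → take C=(6.1080,-3.4739) (cross=-47.968)
ex = (C−B)/|BC| = (0.8888,-0.4583); ey = (0.4583,0.8888)
P = B + 2.27·ex + -0.79·ey = (-0.2356,-1.0914)

-0.24 -1.09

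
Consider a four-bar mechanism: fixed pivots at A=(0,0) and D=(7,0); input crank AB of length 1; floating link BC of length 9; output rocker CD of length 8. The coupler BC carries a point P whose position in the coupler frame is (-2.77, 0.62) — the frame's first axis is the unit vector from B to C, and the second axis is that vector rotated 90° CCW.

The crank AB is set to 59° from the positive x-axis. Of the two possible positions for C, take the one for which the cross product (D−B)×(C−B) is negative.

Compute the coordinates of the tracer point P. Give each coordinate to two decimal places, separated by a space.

A=(0,0), D=(7.00,0)
B = A + 1.00·(cos59°, sin59°) = (0.5150, 0.8572)
|BD| = 6.5414
circle(B,9.00) ∩ circle(D,8.00): a=4.5701, h=7.7533
  candidates: C₊=(6.0617,7.9448) cross=50.717; C₋=(4.0298,-7.4282) cross=-50.717
  mode - wants cross < 0 → take C=(4.0298,-7.4282) (cross=-50.717)
ex = (C−B)/|BC| = (0.3905,-0.9206); ey = (0.9206,0.3905)
P = B + -2.77·ex + 0.62·ey = (0.0041,3.6493)

0.00 3.65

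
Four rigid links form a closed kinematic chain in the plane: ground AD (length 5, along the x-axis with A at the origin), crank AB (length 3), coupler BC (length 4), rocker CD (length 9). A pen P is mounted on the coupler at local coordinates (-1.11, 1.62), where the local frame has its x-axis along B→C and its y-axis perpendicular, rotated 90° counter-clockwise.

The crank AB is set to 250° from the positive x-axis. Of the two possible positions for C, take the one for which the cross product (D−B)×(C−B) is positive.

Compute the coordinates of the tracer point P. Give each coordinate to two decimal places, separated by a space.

-1.28 -4.77

A=(0,0), D=(5.00,0)
B = A + 3.00·(cos250°, sin250°) = (-1.0261, -2.8191)
|BD| = 6.6529
circle(B,4.00) ∩ circle(D,9.00): a=-1.5587, h=3.6838
  candidates: C₊=(-3.9989,-0.1428) cross=24.508; C₋=(-0.8769,-6.8163) cross=-24.508
  mode + wants cross > 0 → take C=(-3.9989,-0.1428) (cross=24.508)
ex = (C−B)/|BC| = (-0.7432,0.6691); ey = (-0.6691,-0.7432)
P = B + -1.11·ex + 1.62·ey = (-1.2850,-4.7657)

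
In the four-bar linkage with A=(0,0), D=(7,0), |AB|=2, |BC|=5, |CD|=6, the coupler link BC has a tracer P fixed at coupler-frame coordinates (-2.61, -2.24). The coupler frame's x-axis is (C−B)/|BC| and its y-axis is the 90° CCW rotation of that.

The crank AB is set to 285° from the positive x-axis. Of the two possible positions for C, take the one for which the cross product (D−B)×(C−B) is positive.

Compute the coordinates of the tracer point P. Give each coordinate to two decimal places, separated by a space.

2.04 -5.01

A=(0,0), D=(7.00,0)
B = A + 2.00·(cos285°, sin285°) = (0.5176, -1.9319)
|BD| = 6.7641
circle(B,5.00) ∩ circle(D,6.00): a=2.5689, h=4.2896
  candidates: C₊=(1.7544,2.9128) cross=29.015; C₋=(4.2047,-5.3091) cross=-29.015
  mode + wants cross > 0 → take C=(1.7544,2.9128) (cross=29.015)
ex = (C−B)/|BC| = (0.2474,0.9689); ey = (-0.9689,0.2474)
P = B + -2.61·ex + -2.24·ey = (2.0424,-5.0148)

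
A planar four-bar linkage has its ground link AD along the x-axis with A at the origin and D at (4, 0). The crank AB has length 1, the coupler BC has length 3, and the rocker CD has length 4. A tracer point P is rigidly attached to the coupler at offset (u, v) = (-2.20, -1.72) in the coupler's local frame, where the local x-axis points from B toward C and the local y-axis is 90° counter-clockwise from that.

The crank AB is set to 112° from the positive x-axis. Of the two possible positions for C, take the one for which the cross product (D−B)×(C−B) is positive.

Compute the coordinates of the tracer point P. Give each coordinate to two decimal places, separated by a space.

-0.52 -1.86

A=(0,0), D=(4.00,0)
B = A + 1.00·(cos112°, sin112°) = (-0.3746, 0.9272)
|BD| = 4.4718
circle(B,3.00) ∩ circle(D,4.00): a=1.4532, h=2.6245
  candidates: C₊=(1.5912,3.1934) cross=11.736; C₋=(0.5028,-1.9416) cross=-11.736
  mode + wants cross > 0 → take C=(1.5912,3.1934) (cross=11.736)
ex = (C−B)/|BC| = (0.6553,0.7554); ey = (-0.7554,0.6553)
P = B + -2.20·ex + -1.72·ey = (-0.5169,-1.8617)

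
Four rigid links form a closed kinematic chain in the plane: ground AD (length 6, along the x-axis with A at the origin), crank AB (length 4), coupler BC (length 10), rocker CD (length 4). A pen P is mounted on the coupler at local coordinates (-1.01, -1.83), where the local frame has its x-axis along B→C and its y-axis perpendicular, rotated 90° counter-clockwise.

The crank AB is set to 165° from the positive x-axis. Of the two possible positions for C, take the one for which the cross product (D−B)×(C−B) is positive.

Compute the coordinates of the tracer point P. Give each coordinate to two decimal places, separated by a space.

-4.29 -1.01

A=(0,0), D=(6.00,0)
B = A + 4.00·(cos165°, sin165°) = (-3.8637, 1.0353)
|BD| = 9.9179
circle(B,10.00) ∩ circle(D,4.00): a=9.1937, h=3.9339
  candidates: C₊=(5.6904,3.9880) cross=39.016; C₋=(4.8691,-3.8368) cross=-39.016
  mode + wants cross > 0 → take C=(5.6904,3.9880) (cross=39.016)
ex = (C−B)/|BC| = (0.9554,0.2953); ey = (-0.2953,0.9554)
P = B + -1.01·ex + -1.83·ey = (-4.2883,-1.0114)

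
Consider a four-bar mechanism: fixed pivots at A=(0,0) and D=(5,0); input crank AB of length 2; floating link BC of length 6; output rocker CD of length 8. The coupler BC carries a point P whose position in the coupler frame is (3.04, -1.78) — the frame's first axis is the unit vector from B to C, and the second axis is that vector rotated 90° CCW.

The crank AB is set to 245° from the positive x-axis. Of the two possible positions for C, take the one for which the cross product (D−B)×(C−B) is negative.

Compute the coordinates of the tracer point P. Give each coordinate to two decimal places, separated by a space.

-1.20 -5.32

A=(0,0), D=(5.00,0)
B = A + 2.00·(cos245°, sin245°) = (-0.8452, -1.8126)
|BD| = 6.1198
circle(B,6.00) ∩ circle(D,8.00): a=0.7723, h=5.9501
  candidates: C₊=(-1.8700,4.0992) cross=36.414; C₋=(1.6547,-7.2670) cross=-36.414
  mode - wants cross < 0 → take C=(1.6547,-7.2670) (cross=-36.414)
ex = (C−B)/|BC| = (0.4167,-0.9091); ey = (0.9091,0.4167)
P = B + 3.04·ex + -1.78·ey = (-1.1967,-5.3178)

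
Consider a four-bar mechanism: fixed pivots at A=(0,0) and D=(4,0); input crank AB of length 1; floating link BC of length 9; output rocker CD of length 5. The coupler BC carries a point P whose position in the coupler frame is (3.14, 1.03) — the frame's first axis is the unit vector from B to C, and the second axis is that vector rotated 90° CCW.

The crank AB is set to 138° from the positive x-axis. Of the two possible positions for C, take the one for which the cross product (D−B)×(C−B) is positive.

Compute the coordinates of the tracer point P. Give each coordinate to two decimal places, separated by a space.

2.00 2.51

A=(0,0), D=(4.00,0)
B = A + 1.00·(cos138°, sin138°) = (-0.7431, 0.6691)
|BD| = 4.7901
circle(B,9.00) ∩ circle(D,5.00): a=8.2404, h=3.6187
  candidates: C₊=(7.9220,3.1013) cross=17.334; C₋=(6.9110,-4.0652) cross=-17.334
  mode + wants cross > 0 → take C=(7.9220,3.1013) (cross=17.334)
ex = (C−B)/|BC| = (0.9628,0.2702); ey = (-0.2702,0.9628)
P = B + 3.14·ex + 1.03·ey = (2.0017,2.5094)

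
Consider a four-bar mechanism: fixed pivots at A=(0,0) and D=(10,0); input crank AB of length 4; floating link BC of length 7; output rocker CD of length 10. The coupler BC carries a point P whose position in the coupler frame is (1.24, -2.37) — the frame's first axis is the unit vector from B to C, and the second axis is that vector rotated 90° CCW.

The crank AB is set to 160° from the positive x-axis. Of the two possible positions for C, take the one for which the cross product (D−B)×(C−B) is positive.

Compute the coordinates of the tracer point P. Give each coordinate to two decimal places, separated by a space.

-1.32 0.26

A=(0,0), D=(10.00,0)
B = A + 4.00·(cos160°, sin160°) = (-3.7588, 1.3681)
|BD| = 13.8266
circle(B,7.00) ∩ circle(D,10.00): a=5.0690, h=4.8275
  candidates: C₊=(1.7631,5.6703) cross=66.748; C₋=(0.8077,-3.9373) cross=-66.748
  mode + wants cross > 0 → take C=(1.7631,5.6703) (cross=66.748)
ex = (C−B)/|BC| = (0.7888,0.6146); ey = (-0.6146,0.7888)
P = B + 1.24·ex + -2.37·ey = (-1.3240,0.2607)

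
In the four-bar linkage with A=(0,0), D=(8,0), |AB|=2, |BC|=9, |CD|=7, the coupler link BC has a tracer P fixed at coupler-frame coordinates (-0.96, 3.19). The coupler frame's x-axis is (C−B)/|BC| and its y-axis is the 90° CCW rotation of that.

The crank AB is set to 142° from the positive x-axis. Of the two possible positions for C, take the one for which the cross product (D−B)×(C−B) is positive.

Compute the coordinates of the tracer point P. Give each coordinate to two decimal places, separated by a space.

A=(0,0), D=(8.00,0)
B = A + 2.00·(cos142°, sin142°) = (-1.5760, 1.2313)
|BD| = 9.6549
circle(B,9.00) ∩ circle(D,7.00): a=6.4846, h=6.2410
  candidates: C₊=(5.6516,6.5943) cross=60.256; C₋=(4.0597,-5.7857) cross=-60.256
  mode + wants cross > 0 → take C=(5.6516,6.5943) (cross=60.256)
ex = (C−B)/|BC| = (0.8031,0.5959); ey = (-0.5959,0.8031)
P = B + -0.96·ex + 3.19·ey = (-4.2478,3.2211)

-4.25 3.22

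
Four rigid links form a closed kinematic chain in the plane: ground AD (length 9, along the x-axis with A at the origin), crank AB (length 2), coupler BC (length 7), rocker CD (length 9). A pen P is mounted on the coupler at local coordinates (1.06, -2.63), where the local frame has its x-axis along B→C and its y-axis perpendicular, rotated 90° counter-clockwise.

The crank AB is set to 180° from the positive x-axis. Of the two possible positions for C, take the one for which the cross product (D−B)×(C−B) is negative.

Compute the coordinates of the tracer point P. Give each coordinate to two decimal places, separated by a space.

-3.53 -2.38

A=(0,0), D=(9.00,0)
B = A + 2.00·(cos180°, sin180°) = (-2.0000, 0.0000)
|BD| = 11.0000
circle(B,7.00) ∩ circle(D,9.00): a=4.0455, h=5.7126
  candidates: C₊=(2.0455,5.7126) cross=62.839; C₋=(2.0455,-5.7126) cross=-62.839
  mode - wants cross < 0 → take C=(2.0455,-5.7126) (cross=-62.839)
ex = (C−B)/|BC| = (0.5779,-0.8161); ey = (0.8161,0.5779)
P = B + 1.06·ex + -2.63·ey = (-3.5337,-2.3850)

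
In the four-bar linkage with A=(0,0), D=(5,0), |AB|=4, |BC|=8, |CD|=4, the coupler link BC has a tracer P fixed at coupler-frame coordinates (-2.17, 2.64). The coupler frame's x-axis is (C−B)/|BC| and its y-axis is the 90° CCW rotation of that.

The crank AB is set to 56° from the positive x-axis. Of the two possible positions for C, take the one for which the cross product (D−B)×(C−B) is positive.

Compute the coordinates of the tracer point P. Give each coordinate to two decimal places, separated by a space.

A=(0,0), D=(5.00,0)
B = A + 4.00·(cos56°, sin56°) = (2.2368, 3.3162)
|BD| = 4.3165
circle(B,8.00) ∩ circle(D,4.00): a=7.7183, h=2.1042
  candidates: C₊=(8.7942,-1.2664) cross=9.083; C₋=(5.5611,-3.9605) cross=-9.083
  mode + wants cross > 0 → take C=(8.7942,-1.2664) (cross=9.083)
ex = (C−B)/|BC| = (0.8197,-0.5728); ey = (0.5728,0.8197)
P = B + -2.17·ex + 2.64·ey = (1.9703,6.7231)

1.97 6.72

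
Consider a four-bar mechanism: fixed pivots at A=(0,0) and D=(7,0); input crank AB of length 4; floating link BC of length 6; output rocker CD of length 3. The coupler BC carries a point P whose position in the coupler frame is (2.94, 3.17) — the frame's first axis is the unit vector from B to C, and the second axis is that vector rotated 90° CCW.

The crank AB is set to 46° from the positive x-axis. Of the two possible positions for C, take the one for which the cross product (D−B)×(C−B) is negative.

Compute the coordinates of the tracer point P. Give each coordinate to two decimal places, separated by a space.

A=(0,0), D=(7.00,0)
B = A + 4.00·(cos46°, sin46°) = (2.7786, 2.8774)
|BD| = 5.1087
circle(B,6.00) ∩ circle(D,3.00): a=5.1969, h=2.9987
  candidates: C₊=(8.7618,2.4282) cross=15.320; C₋=(5.3839,-2.5275) cross=-15.320
  mode - wants cross < 0 → take C=(5.3839,-2.5275) (cross=-15.320)
ex = (C−B)/|BC| = (0.4342,-0.9008); ey = (0.9008,0.4342)
P = B + 2.94·ex + 3.17·ey = (6.9108,1.6054)

6.91 1.61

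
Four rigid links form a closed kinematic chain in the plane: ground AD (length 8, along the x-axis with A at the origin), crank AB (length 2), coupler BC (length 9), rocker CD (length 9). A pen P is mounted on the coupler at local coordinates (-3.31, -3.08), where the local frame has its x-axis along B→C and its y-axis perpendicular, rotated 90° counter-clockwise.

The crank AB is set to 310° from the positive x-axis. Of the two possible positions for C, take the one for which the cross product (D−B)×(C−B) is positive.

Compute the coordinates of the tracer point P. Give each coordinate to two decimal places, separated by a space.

A=(0,0), D=(8.00,0)
B = A + 2.00·(cos310°, sin310°) = (1.2856, -1.5321)
|BD| = 6.8870
circle(B,9.00) ∩ circle(D,9.00): a=3.4435, h=8.3152
  candidates: C₊=(2.7930,7.3408) cross=57.267; C₋=(6.4926,-8.8729) cross=-57.267
  mode + wants cross > 0 → take C=(2.7930,7.3408) (cross=57.267)
ex = (C−B)/|BC| = (0.1675,0.9859); ey = (-0.9859,0.1675)
P = B + -3.31·ex + -3.08·ey = (3.7677,-5.3112)

3.77 -5.31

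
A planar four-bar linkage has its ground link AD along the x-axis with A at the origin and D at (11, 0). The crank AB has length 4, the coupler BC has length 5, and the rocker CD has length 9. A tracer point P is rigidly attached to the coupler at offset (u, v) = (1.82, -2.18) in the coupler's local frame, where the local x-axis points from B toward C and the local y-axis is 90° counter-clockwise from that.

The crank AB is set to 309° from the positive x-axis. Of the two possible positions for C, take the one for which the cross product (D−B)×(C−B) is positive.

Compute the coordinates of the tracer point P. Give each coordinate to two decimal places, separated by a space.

4.58 -1.15

A=(0,0), D=(11.00,0)
B = A + 4.00·(cos309°, sin309°) = (2.5173, -3.1086)
|BD| = 9.0344
circle(B,5.00) ∩ circle(D,9.00): a=1.4179, h=4.7947
  candidates: C₊=(2.1988,1.8813) cross=43.317; C₋=(5.4984,-7.1227) cross=-43.317
  mode + wants cross > 0 → take C=(2.1988,1.8813) (cross=43.317)
ex = (C−B)/|BC| = (-0.0637,0.9980); ey = (-0.9980,-0.0637)
P = B + 1.82·ex + -2.18·ey = (4.5769,-1.1534)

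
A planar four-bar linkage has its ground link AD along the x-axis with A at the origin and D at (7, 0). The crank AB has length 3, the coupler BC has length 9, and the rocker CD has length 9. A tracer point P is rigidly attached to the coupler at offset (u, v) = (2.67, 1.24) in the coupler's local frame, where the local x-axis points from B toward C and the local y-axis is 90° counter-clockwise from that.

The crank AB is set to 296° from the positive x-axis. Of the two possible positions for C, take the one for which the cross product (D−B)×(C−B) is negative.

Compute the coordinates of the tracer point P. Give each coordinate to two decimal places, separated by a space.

4.09 -3.67

A=(0,0), D=(7.00,0)
B = A + 3.00·(cos296°, sin296°) = (1.3151, -2.6964)
|BD| = 6.2919
circle(B,9.00) ∩ circle(D,9.00): a=3.1460, h=8.4323
  candidates: C₊=(0.5439,6.2705) cross=53.055; C₋=(7.7712,-8.9669) cross=-53.055
  mode - wants cross < 0 → take C=(7.7712,-8.9669) (cross=-53.055)
ex = (C−B)/|BC| = (0.7173,-0.6967); ey = (0.6967,0.7173)
P = B + 2.67·ex + 1.24·ey = (4.0943,-3.6671)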